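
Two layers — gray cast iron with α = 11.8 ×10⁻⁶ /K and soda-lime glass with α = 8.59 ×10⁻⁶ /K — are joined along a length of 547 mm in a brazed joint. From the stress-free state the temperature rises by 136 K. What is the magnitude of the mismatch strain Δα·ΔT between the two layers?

Δα = |11.8 − 8.59|×10⁻⁶/K = 3.21×10⁻⁶/K.
Mismatch strain = Δα·ΔT = 3.21×10⁻⁶ × 136.0 = 4.37×10⁻⁴.

4.37×10⁻⁴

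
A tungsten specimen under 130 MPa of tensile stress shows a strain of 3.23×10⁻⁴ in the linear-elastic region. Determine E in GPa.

E = σ/ε = 130 MPa / 3.23×10⁻⁴ = 402500 MPa = 402 GPa.

402 GPa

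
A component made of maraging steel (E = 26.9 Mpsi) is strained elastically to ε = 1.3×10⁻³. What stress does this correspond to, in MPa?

E = 26.9 Mpsi = 185.5 GPa.
σ = E·ε = 185500 MPa × 1.3×10⁻³ = 241 MPa.

241 MPa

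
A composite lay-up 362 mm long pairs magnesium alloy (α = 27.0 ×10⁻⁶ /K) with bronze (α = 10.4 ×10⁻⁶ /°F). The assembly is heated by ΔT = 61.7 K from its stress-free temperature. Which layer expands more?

magnesium alloy

bronze: α = 10.4×10⁻⁶/°F × 9/5 = 18.7×10⁻⁶/K.
α(magnesium alloy) = 27.0×10⁻⁶/K vs α(bronze) = 18.7×10⁻⁶/K.
Higher α expands more for the same ΔT: magnesium alloy.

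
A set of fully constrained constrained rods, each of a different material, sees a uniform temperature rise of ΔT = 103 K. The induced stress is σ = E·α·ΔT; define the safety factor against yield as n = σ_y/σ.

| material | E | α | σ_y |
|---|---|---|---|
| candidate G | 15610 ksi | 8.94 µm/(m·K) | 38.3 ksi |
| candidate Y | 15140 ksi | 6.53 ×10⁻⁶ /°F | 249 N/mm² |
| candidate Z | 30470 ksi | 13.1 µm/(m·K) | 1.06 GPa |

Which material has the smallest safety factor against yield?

Per material, after unit conversion:
  candidate G: E = 107.6, α = 8.94, σ_y = 264.1 → σ = 99.1 MPa, n = 2.66
  candidate Y: E = 104.4, α = 11.8, σ_y = 249.0 → σ = 126 MPa, n = 1.97
  candidate Z: E = 210.1, α = 13.1, σ_y = 1060 → σ = 283 MPa, n = 3.74
Smallest n: candidate Y with n = 1.97.

candidate Y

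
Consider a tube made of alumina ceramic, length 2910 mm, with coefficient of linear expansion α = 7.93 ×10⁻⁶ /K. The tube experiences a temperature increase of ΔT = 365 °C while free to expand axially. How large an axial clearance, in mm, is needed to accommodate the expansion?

8.42 mm

ΔL = α·L₀·ΔT = 7.93×10⁻⁶ × 2910 mm × 365.0 K = 8.42 mm.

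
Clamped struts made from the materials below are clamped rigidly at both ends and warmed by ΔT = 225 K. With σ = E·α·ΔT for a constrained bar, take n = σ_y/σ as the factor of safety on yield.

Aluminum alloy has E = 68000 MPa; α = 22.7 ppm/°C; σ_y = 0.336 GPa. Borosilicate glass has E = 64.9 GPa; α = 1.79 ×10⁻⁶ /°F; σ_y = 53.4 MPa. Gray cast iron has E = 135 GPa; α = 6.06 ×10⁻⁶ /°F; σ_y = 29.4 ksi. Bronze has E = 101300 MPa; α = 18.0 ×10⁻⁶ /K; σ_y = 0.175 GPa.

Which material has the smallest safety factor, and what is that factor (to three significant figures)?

With everything in SI (GPa, ×10⁻⁶/K, MPa):
  aluminum alloy: E = 68.00, α = 22.7, σ_y = 336.0 → σ = 347 MPa, n = 0.967
  borosilicate glass: E = 64.90, α = 3.22, σ_y = 53.40 → σ = 47.0 MPa, n = 1.13
  gray cast iron: E = 135.0, α = 10.9, σ_y = 202.7 → σ = 331 MPa, n = 0.612
  bronze: E = 101.3, α = 18.0, σ_y = 175.0 → σ = 410 MPa, n = 0.427
Smallest n: bronze with n = 0.427.

bronze, n = 0.427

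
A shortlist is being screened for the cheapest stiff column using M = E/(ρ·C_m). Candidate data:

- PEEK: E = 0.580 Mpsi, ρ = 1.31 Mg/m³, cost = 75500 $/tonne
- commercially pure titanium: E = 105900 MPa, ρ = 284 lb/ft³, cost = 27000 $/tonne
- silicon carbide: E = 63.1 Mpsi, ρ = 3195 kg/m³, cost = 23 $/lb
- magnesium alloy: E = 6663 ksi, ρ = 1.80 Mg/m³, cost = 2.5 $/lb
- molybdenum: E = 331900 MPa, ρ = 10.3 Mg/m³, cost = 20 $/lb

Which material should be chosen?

Normalizing units and computing the index:
  PEEK: E = 3.999 GPa, ρ = 1310 kg/m³, cost = 75.50 $/kg
  commercially pure titanium: E = 105.9 GPa, ρ = 4549 kg/m³, cost = 27.00 $/kg
  silicon carbide: E = 435.1 GPa, ρ = 3195 kg/m³, cost = 50.71 $/kg
  magnesium alloy: E = 45.94 GPa, ρ = 1800 kg/m³, cost = 5.511 $/kg
  molybdenum: E = 331.9 GPa, ρ = 10300 kg/m³, cost = 44.09 $/kg
  magnesium alloy: M = 4.63 MN·m per $
  silicon carbide: M = 2.69 MN·m per $
  commercially pure titanium: M = 0.862 MN·m per $
  molybdenum: M = 0.731 MN·m per $
  PEEK: M = 0.0404 MN·m per $
Highest index: magnesium alloy.

magnesium alloy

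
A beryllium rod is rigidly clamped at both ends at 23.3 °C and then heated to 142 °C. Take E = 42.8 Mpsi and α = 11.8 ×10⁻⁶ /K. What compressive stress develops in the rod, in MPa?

413 MPa

E = 42.8 Mpsi = 295.1 GPa.
ΔT = 118.7 K. Constrained thermal stress σ = E·α·ΔT = 295.1×10³ MPa × 11.8×10⁻⁶ × 118.7 = 413 MPa (compressive).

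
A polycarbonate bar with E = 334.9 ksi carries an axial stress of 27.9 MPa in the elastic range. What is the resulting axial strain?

E = 334.9 ksi = 2.309 GPa = 2309 MPa.
ε = σ/E = 27.9 / 2309 = 0.0121.

0.0121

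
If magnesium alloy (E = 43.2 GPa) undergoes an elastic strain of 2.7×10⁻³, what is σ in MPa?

117 MPa

σ = E·ε = 43200 MPa × 2.7×10⁻³ = 117 MPa.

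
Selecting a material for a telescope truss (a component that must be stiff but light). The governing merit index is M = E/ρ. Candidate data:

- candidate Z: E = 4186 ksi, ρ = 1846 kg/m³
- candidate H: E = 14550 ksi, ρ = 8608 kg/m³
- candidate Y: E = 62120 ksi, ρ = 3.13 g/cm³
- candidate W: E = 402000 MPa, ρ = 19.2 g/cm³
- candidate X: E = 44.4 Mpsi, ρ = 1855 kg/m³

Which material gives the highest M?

candidate X

After converting to SI:
  candidate Z: E = 28.86 GPa, ρ = 1846 kg/m³
  candidate H: E = 100.3 GPa, ρ = 8608 kg/m³
  candidate Y: E = 428.3 GPa, ρ = 3130 kg/m³
  candidate W: E = 402.0 GPa, ρ = 19200 kg/m³
  candidate X: E = 306.1 GPa, ρ = 1855 kg/m³
  candidate X: M = 165 MN·m/kg
  candidate Y: M = 137 MN·m/kg
  candidate W: M = 20.9 MN·m/kg
  candidate Z: M = 15.6 MN·m/kg
  candidate H: M = 11.7 MN·m/kg
Candidate X has the largest M.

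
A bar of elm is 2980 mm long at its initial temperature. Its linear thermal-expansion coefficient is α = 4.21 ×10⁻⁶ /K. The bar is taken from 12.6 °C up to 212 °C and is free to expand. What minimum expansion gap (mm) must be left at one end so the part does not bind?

ΔT = 212 − 12.6 = 199.4 K.
ΔL = α·L₀·ΔT = 4.21×10⁻⁶ × 2980 mm × 199.4 K = 2.50 mm.

2.50 mm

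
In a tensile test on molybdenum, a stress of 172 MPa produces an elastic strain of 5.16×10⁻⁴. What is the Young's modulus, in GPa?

E = σ/ε = 172 MPa / 5.16×10⁻⁴ = 333300 MPa = 333 GPa.

333 GPa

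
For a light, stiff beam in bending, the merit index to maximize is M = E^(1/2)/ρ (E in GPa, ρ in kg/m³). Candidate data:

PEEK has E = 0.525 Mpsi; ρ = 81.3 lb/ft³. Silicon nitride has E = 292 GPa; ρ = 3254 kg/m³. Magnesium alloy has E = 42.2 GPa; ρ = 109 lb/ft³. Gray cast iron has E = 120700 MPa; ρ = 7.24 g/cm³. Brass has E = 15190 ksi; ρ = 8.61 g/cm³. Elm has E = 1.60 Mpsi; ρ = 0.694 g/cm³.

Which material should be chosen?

silicon nitride

Convert each candidate to consistent units, then evaluate M:
  PEEK: E = 3.620 GPa, ρ = 1302 kg/m³
  silicon nitride: E = 292.0 GPa, ρ = 3254 kg/m³
  magnesium alloy: E = 42.20 GPa, ρ = 1746 kg/m³
  gray cast iron: E = 120.7 GPa, ρ = 7240 kg/m³
  brass: E = 104.7 GPa, ρ = 8610 kg/m³
  elm: E = 11.03 GPa, ρ = 694.0 kg/m³
  silicon nitride: M = 5.25×10⁻³
  elm: M = 4.79×10⁻³
  magnesium alloy: M = 3.72×10⁻³
  gray cast iron: M = 1.52×10⁻³
  PEEK: M = 1.46×10⁻³
  brass: M = 1.19×10⁻³
Highest index: silicon nitride.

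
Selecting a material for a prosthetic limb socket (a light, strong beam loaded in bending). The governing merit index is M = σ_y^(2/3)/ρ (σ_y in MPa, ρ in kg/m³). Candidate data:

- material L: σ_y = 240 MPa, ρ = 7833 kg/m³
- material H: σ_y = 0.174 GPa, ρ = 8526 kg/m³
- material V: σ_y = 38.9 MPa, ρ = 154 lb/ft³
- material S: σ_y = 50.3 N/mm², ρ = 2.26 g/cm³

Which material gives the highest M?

Convert each candidate to consistent units, then evaluate M:
  material L: σ_y = 240.0 MPa, ρ = 7833 kg/m³
  material H: σ_y = 174.0 MPa, ρ = 8526 kg/m³
  material V: σ_y = 38.90 MPa, ρ = 2467 kg/m³
  material S: σ_y = 50.30 MPa, ρ = 2260 kg/m³
  material S: M = 6.03×10⁻³
  material L: M = 4.93×10⁻³
  material V: M = 4.65×10⁻³
  material H: M = 3.66×10⁻³
The maximum is for material S.

material S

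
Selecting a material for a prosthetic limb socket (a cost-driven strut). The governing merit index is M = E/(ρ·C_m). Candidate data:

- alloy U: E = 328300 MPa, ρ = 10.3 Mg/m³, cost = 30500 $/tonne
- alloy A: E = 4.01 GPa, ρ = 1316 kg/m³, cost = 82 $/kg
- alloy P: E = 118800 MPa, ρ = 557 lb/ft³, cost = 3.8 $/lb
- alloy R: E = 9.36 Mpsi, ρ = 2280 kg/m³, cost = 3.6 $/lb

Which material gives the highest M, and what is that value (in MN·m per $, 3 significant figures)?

alloy R, M = 3.57 MN·m per $

After converting to SI:
  alloy U: E = 328.3 GPa, ρ = 10300 kg/m³, cost = 30.50 $/kg
  alloy A: E = 4.010 GPa, ρ = 1316 kg/m³, cost = 82.00 $/kg
  alloy P: E = 118.8 GPa, ρ = 8922 kg/m³, cost = 8.377 $/kg
  alloy R: E = 64.53 GPa, ρ = 2280 kg/m³, cost = 7.937 $/kg
  alloy R: M = 3.57 MN·m per $
  alloy P: M = 1.59 MN·m per $
  alloy U: M = 1.05 MN·m per $
  alloy A: M = 0.0372 MN·m per $
Highest index: alloy R.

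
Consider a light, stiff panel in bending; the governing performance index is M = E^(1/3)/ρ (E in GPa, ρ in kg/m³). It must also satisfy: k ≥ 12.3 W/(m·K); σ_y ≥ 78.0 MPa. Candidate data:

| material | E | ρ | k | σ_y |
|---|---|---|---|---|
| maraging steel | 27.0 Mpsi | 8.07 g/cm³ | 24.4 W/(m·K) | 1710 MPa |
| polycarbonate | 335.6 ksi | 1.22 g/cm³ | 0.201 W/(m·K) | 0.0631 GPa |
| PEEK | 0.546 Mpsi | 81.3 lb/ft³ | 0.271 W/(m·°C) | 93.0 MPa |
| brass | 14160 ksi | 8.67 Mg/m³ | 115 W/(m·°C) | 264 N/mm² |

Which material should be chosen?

maraging steel

Screen on constraints: k ≥ 12.3 W/(m·K); σ_y ≥ 78.0 MPa. Survivors: maraging steel, brass.
Convert each candidate to consistent units, then evaluate M:
  maraging steel: E = 186.2 GPa, ρ = 8070 kg/m³
  brass: E = 97.63 GPa, ρ = 8670 kg/m³
  maraging steel: M = 0.708×10⁻³
  brass: M = 0.531×10⁻³
The maximum is for maraging steel.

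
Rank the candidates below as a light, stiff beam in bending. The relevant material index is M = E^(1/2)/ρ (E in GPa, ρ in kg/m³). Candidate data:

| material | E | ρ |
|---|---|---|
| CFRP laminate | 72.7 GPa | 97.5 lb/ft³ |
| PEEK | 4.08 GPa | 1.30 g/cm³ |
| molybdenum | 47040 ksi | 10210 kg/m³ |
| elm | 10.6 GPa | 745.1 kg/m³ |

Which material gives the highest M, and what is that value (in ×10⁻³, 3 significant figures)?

CFRP laminate, M = 5.46×10⁻³

In SI units:
  CFRP laminate: E = 72.70 GPa, ρ = 1562 kg/m³
  PEEK: E = 4.080 GPa, ρ = 1300 kg/m³
  molybdenum: E = 324.3 GPa, ρ = 10210 kg/m³
  elm: E = 10.60 GPa, ρ = 745.1 kg/m³
  CFRP laminate: M = 5.46×10⁻³
  elm: M = 4.37×10⁻³
  molybdenum: M = 1.76×10⁻³
  PEEK: M = 1.55×10⁻³
Highest index: CFRP laminate.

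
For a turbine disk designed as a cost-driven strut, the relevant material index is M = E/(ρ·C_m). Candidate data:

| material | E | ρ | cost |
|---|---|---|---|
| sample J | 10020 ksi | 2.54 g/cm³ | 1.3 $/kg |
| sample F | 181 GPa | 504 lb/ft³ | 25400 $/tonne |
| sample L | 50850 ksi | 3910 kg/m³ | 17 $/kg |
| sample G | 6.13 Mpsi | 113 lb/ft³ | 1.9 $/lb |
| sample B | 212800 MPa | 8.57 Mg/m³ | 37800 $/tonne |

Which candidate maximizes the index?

sample J

In SI units:
  sample J: E = 69.09 GPa, ρ = 2540 kg/m³, cost = 1.300 $/kg
  sample F: E = 181.0 GPa, ρ = 8073 kg/m³, cost = 25.40 $/kg
  sample L: E = 350.6 GPa, ρ = 3910 kg/m³, cost = 17.00 $/kg
  sample G: E = 42.26 GPa, ρ = 1810 kg/m³, cost = 4.189 $/kg
  sample B: E = 212.8 GPa, ρ = 8570 kg/m³, cost = 37.80 $/kg
  sample J: M = 20.9 MN·m per $
  sample G: M = 5.57 MN·m per $
  sample L: M = 5.27 MN·m per $
  sample F: M = 0.883 MN·m per $
  sample B: M = 0.657 MN·m per $
The maximum is for sample J.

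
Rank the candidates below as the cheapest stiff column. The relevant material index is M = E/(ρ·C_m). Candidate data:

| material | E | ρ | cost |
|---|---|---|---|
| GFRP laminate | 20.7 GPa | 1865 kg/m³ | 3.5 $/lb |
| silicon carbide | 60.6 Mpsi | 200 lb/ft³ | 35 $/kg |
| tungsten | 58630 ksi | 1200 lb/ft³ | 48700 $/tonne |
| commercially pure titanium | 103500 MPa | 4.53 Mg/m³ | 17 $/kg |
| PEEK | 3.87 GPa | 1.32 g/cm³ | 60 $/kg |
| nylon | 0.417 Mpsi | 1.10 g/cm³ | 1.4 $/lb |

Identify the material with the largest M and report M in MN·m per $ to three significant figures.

In SI units:
  GFRP laminate: E = 20.70 GPa, ρ = 1865 kg/m³, cost = 7.716 $/kg
  silicon carbide: E = 417.8 GPa, ρ = 3204 kg/m³, cost = 35.00 $/kg
  tungsten: E = 404.2 GPa, ρ = 19220 kg/m³, cost = 48.70 $/kg
  commercially pure titanium: E = 103.5 GPa, ρ = 4530 kg/m³, cost = 17.00 $/kg
  PEEK: E = 3.870 GPa, ρ = 1320 kg/m³, cost = 60.00 $/kg
  nylon: E = 2.875 GPa, ρ = 1100 kg/m³, cost = 3.086 $/kg
  silicon carbide: M = 3.73 MN·m per $
  GFRP laminate: M = 1.44 MN·m per $
  commercially pure titanium: M = 1.34 MN·m per $
  nylon: M = 0.847 MN·m per $
  tungsten: M = 0.432 MN·m per $
  PEEK: M = 0.0489 MN·m per $
Silicon carbide has the largest M.

silicon carbide, M = 3.73 MN·m per $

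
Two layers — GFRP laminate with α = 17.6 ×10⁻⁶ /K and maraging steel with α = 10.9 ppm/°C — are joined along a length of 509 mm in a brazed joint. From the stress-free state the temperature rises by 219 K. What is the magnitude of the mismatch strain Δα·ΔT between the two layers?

Δα = |17.6 − 10.9|×10⁻⁶/K = 6.70×10⁻⁶/K.
Mismatch strain = Δα·ΔT = 6.70×10⁻⁶ × 219.0 = 1.47×10⁻³.

1.47×10⁻³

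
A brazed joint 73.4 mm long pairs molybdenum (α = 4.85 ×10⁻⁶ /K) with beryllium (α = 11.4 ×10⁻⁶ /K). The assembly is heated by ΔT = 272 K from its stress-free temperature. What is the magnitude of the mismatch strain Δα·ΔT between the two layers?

Δα = |4.85 − 11.4|×10⁻⁶/K = 6.55×10⁻⁶/K.
Mismatch strain = Δα·ΔT = 6.55×10⁻⁶ × 272.0 = 1.78×10⁻³.

1.78×10⁻³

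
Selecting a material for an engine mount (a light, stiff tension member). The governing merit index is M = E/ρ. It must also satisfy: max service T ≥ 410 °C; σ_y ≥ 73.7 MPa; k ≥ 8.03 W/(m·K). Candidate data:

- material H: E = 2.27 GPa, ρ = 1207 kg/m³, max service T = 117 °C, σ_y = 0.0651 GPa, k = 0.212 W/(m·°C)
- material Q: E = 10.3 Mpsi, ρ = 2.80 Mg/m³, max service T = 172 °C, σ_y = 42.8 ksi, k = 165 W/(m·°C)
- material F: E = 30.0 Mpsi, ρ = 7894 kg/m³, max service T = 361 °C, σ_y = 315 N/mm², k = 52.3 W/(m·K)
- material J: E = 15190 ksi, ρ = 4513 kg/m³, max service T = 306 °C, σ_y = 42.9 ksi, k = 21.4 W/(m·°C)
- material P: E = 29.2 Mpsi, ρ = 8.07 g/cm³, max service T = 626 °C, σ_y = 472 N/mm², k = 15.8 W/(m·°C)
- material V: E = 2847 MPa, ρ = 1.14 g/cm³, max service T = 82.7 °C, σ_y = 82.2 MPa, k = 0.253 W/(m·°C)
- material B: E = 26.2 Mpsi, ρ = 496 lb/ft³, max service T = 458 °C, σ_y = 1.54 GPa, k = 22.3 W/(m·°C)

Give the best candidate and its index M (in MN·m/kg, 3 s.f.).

material P, M = 24.9 MN·m/kg

Screen on constraints: max service T ≥ 410 °C; σ_y ≥ 73.7 MPa; k ≥ 8.03 W/(m·K). Survivors: material P, material B.
Normalizing units and computing the index:
  material P: E = 201.3 GPa, ρ = 8070 kg/m³
  material B: E = 180.6 GPa, ρ = 7945 kg/m³
  material P: M = 24.9 MN·m/kg
  material B: M = 22.7 MN·m/kg
Highest index: material P.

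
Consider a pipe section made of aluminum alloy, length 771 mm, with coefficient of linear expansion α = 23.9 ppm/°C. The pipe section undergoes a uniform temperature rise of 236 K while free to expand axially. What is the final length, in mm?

775.35 mm

ΔL = α·L₀·ΔT = 23.9×10⁻⁶ × 771 mm × 236.0 K = 4.35 mm.
L = L₀ + ΔL = 771 + 4.35 = 775.35 mm.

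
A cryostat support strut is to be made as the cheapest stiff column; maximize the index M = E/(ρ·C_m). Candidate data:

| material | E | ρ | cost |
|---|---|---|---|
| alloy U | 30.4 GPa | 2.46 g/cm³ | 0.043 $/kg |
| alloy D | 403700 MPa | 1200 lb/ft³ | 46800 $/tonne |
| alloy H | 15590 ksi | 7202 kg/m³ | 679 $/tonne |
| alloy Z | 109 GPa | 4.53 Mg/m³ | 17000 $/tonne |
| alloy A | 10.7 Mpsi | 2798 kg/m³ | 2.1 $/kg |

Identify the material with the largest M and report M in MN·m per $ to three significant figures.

In SI units:
  alloy U: E = 30.40 GPa, ρ = 2460 kg/m³, cost = 0.04300 $/kg
  alloy D: E = 403.7 GPa, ρ = 19220 kg/m³, cost = 46.80 $/kg
  alloy H: E = 107.5 GPa, ρ = 7202 kg/m³, cost = 0.6790 $/kg
  alloy Z: E = 109.0 GPa, ρ = 4530 kg/m³, cost = 17.00 $/kg
  alloy A: E = 73.77 GPa, ρ = 2798 kg/m³, cost = 2.100 $/kg
  alloy U: M = 287 MN·m per $
  alloy H: M = 22.0 MN·m per $
  alloy A: M = 12.6 MN·m per $
  alloy Z: M = 1.42 MN·m per $
  alloy D: M = 0.449 MN·m per $
Highest index: alloy U.

alloy U, M = 287 MN·m per $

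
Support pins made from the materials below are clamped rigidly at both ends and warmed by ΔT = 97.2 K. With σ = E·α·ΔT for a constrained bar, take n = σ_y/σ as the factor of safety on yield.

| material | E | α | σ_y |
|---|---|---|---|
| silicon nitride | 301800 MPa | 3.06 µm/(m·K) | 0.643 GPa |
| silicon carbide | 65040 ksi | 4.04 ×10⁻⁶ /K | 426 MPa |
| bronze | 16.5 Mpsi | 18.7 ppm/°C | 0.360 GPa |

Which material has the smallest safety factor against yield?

In consistent units (E in GPa, α in ×10⁻⁶/K, σ_y in MPa):
  silicon nitride: E = 301.8, α = 3.06, σ_y = 643.0 → σ = 89.8 MPa, n = 7.16
  silicon carbide: E = 448.4, α = 4.04, σ_y = 426.0 → σ = 176 MPa, n = 2.42
  bronze: E = 113.8, α = 18.7, σ_y = 360.0 → σ = 207 MPa, n = 1.74
Bronze has the lowest safety factor, n = 1.74.

bronze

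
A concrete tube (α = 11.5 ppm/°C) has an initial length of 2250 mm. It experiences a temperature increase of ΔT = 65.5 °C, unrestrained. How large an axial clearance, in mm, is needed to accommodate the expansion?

1.69 mm

ΔL = α·L₀·ΔT = 11.5×10⁻⁶ × 2250 mm × 65.50 K = 1.69 mm.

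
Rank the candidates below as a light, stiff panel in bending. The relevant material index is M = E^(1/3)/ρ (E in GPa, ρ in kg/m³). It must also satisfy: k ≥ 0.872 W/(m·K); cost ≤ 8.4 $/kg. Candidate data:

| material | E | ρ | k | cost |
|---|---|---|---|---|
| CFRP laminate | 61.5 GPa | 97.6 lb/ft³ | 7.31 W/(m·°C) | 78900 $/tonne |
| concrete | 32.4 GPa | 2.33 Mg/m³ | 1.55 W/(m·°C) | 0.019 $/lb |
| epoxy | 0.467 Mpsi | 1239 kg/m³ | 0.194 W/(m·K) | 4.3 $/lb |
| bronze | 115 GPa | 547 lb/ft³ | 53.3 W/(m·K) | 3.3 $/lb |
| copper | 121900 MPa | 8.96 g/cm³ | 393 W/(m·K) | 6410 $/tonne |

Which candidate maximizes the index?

Screen on constraints: k ≥ 0.872 W/(m·K); cost ≤ 8.4 $/kg. Survivors: concrete, bronze, copper.
Normalizing units and computing the index:
  concrete: E = 32.40 GPa, ρ = 2330 kg/m³
  bronze: E = 115.0 GPa, ρ = 8762 kg/m³
  copper: E = 121.9 GPa, ρ = 8960 kg/m³
  concrete: M = 1.37×10⁻³
  bronze: M = 0.555×10⁻³
  copper: M = 0.553×10⁻³
Concrete has the largest M.

concrete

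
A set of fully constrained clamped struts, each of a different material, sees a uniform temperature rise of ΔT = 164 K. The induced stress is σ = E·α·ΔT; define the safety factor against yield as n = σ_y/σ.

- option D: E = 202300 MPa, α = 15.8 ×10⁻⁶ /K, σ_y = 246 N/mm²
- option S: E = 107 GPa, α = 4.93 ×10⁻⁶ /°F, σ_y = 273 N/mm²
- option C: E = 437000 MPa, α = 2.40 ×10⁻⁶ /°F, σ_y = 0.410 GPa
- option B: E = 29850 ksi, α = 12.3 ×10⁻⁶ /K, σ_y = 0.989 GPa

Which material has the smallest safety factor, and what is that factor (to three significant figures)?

option D, n = 0.469

With everything in SI (GPa, ×10⁻⁶/K, MPa):
  option D: E = 202.3, α = 15.8, σ_y = 246.0 → σ = 524 MPa, n = 0.469
  option S: E = 107.0, α = 8.87, σ_y = 273.0 → σ = 156 MPa, n = 1.75
  option C: E = 437.0, α = 4.32, σ_y = 410.0 → σ = 310 MPa, n = 1.32
  option B: E = 205.8, α = 12.3, σ_y = 989.0 → σ = 415 MPa, n = 2.38
Option D has the lowest safety factor, n = 0.469.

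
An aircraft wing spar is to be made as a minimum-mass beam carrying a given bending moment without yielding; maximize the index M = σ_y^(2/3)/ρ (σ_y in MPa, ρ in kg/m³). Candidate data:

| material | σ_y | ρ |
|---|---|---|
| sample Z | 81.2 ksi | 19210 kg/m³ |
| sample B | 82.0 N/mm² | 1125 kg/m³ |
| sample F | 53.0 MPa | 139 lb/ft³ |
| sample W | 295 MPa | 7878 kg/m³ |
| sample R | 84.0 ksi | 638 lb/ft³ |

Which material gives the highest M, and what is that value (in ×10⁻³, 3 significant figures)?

In SI units:
  sample Z: σ_y = 559.9 MPa, ρ = 19210 kg/m³
  sample B: σ_y = 82.00 MPa, ρ = 1125 kg/m³
  sample F: σ_y = 53.00 MPa, ρ = 2227 kg/m³
  sample W: σ_y = 295.0 MPa, ρ = 7878 kg/m³
  sample R: σ_y = 579.2 MPa, ρ = 10220 kg/m³
  sample B: M = 16.8×10⁻³
  sample R: M = 6.80×10⁻³
  sample F: M = 6.34×10⁻³
  sample W: M = 5.63×10⁻³
  sample Z: M = 3.54×10⁻³
Highest index: sample B.

sample B, M = 16.8×10⁻³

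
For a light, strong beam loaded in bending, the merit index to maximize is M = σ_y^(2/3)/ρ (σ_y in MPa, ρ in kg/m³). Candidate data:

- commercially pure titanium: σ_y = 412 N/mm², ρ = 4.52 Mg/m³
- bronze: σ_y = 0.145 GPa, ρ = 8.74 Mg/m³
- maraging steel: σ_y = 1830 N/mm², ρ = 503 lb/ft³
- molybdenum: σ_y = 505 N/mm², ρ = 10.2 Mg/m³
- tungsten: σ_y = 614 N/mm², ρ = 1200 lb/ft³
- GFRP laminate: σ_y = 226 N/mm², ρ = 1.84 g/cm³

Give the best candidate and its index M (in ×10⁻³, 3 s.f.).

Putting every candidate on a common basis:
  commercially pure titanium: σ_y = 412.0 MPa, ρ = 4520 kg/m³
  bronze: σ_y = 145.0 MPa, ρ = 8740 kg/m³
  maraging steel: σ_y = 1830 MPa, ρ = 8057 kg/m³
  molybdenum: σ_y = 505.0 MPa, ρ = 10200 kg/m³
  tungsten: σ_y = 614.0 MPa, ρ = 19220 kg/m³
  GFRP laminate: σ_y = 226.0 MPa, ρ = 1840 kg/m³
  GFRP laminate: M = 20.2×10⁻³
  maraging steel: M = 18.6×10⁻³
  commercially pure titanium: M = 12.2×10⁻³
  molybdenum: M = 6.22×10⁻³
  tungsten: M = 3.76×10⁻³
  bronze: M = 3.16×10⁻³
The maximum is for GFRP laminate.

GFRP laminate, M = 20.2×10⁻³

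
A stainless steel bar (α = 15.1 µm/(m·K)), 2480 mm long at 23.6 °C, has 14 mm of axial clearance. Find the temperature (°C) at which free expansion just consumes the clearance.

α·L₀·ΔT = 14.0 mm ⇒ ΔT = 14.0 / (15.1×10⁻⁶ × 2480.0) = 373.9 K.
T = 23.6 + 373.9 = 397.5 °C.

397 °C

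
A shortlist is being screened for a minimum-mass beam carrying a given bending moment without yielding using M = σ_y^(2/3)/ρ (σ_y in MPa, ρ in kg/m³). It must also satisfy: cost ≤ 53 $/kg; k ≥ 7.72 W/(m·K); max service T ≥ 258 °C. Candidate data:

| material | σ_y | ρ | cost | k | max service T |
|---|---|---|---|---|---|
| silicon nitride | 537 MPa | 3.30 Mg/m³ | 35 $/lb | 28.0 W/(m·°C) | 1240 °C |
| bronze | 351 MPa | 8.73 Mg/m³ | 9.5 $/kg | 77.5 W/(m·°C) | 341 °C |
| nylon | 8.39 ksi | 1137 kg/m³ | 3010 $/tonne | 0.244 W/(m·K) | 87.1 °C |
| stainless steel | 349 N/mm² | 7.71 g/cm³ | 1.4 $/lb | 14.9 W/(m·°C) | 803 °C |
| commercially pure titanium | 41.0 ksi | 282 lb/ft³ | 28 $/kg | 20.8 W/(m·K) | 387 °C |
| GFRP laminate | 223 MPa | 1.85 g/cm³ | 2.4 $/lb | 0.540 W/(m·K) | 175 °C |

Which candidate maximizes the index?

commercially pure titanium

Screen on constraints: cost ≤ 53 $/kg; k ≥ 7.72 W/(m·K); max service T ≥ 258 °C. Survivors: bronze, stainless steel, commercially pure titanium.
Convert each candidate to consistent units, then evaluate M:
  bronze: σ_y = 351.0 MPa, ρ = 8730 kg/m³
  stainless steel: σ_y = 349.0 MPa, ρ = 7710 kg/m³
  commercially pure titanium: σ_y = 282.7 MPa, ρ = 4517 kg/m³
  commercially pure titanium: M = 9.54×10⁻³
  stainless steel: M = 6.43×10⁻³
  bronze: M = 5.70×10⁻³
Highest index: commercially pure titanium.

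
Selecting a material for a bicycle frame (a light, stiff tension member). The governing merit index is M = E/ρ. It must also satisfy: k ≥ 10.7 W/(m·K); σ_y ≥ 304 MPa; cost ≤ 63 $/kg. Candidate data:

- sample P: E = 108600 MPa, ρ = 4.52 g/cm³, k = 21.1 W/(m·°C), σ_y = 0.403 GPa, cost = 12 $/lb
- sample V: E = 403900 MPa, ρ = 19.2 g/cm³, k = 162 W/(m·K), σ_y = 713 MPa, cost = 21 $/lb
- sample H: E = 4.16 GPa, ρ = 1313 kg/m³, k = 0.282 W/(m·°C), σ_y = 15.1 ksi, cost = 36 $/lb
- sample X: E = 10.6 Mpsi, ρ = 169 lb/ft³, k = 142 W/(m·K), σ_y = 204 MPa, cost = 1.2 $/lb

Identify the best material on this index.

Screen on constraints: k ≥ 10.7 W/(m·K); σ_y ≥ 304 MPa; cost ≤ 63 $/kg. Survivors: sample P, sample V.
After converting to SI:
  sample P: E = 108.6 GPa, ρ = 4520 kg/m³
  sample V: E = 403.9 GPa, ρ = 19200 kg/m³
  sample P: M = 24.0 MN·m/kg
  sample V: M = 21.0 MN·m/kg
Sample P ranks first.

sample P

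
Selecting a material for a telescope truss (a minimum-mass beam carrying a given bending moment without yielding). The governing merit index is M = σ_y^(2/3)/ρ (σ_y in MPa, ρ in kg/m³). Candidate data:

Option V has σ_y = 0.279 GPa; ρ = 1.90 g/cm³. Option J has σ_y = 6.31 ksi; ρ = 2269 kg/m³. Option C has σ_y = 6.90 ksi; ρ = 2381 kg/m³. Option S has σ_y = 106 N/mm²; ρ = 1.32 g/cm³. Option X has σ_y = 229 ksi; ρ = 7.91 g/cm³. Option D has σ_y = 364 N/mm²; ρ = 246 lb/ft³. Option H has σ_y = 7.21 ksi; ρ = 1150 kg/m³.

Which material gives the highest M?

Convert each candidate to consistent units, then evaluate M:
  option V: σ_y = 279.0 MPa, ρ = 1900 kg/m³
  option J: σ_y = 43.51 MPa, ρ = 2269 kg/m³
  option C: σ_y = 47.57 MPa, ρ = 2381 kg/m³
  option S: σ_y = 106.0 MPa, ρ = 1320 kg/m³
  option X: σ_y = 1579 MPa, ρ = 7910 kg/m³
  option D: σ_y = 364.0 MPa, ρ = 3941 kg/m³
  option H: σ_y = 49.71 MPa, ρ = 1150 kg/m³
  option V: M = 22.5×10⁻³
  option X: M = 17.1×10⁻³
  option S: M = 17.0×10⁻³
  option D: M = 12.9×10⁻³
  option H: M = 11.8×10⁻³
  option C: M = 5.51×10⁻³
  option J: M = 5.45×10⁻³
Highest index: option V.

option V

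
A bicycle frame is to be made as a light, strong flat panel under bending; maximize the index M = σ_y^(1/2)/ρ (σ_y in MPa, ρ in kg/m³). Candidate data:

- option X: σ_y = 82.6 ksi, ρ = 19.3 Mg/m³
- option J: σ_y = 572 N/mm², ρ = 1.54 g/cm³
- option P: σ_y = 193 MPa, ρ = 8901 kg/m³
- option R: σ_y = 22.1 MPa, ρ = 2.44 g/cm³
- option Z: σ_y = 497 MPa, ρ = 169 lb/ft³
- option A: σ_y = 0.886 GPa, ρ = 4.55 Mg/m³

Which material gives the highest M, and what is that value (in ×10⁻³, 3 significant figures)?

In SI units:
  option X: σ_y = 569.5 MPa, ρ = 19300 kg/m³
  option J: σ_y = 572.0 MPa, ρ = 1540 kg/m³
  option P: σ_y = 193.0 MPa, ρ = 8901 kg/m³
  option R: σ_y = 22.10 MPa, ρ = 2440 kg/m³
  option Z: σ_y = 497.0 MPa, ρ = 2707 kg/m³
  option A: σ_y = 886.0 MPa, ρ = 4550 kg/m³
  option J: M = 15.5×10⁻³
  option Z: M = 8.24×10⁻³
  option A: M = 6.54×10⁻³
  option R: M = 1.93×10⁻³
  option P: M = 1.56×10⁻³
  option X: M = 1.24×10⁻³
Highest index: option J.

option J, M = 15.5×10⁻³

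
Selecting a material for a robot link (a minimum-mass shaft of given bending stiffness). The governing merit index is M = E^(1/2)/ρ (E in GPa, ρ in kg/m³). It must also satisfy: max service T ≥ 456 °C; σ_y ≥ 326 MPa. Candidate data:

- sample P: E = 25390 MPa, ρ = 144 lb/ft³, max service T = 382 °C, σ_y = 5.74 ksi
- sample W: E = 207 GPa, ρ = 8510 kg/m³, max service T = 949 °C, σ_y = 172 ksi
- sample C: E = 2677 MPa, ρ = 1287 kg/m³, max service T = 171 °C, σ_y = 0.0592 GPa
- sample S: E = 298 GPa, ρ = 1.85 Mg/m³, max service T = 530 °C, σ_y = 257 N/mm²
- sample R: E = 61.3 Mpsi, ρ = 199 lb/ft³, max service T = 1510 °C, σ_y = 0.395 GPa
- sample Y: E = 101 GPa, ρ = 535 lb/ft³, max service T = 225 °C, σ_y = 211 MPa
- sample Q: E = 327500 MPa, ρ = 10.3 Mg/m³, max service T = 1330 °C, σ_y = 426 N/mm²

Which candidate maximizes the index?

Screen on constraints: max service T ≥ 456 °C; σ_y ≥ 326 MPa. Survivors: sample W, sample R, sample Q.
Convert each candidate to consistent units, then evaluate M:
  sample W: E = 207.0 GPa, ρ = 8510 kg/m³
  sample R: E = 422.6 GPa, ρ = 3188 kg/m³
  sample Q: E = 327.5 GPa, ρ = 10300 kg/m³
  sample R: M = 6.45×10⁻³
  sample Q: M = 1.76×10⁻³
  sample W: M = 1.69×10⁻³
The maximum is for sample R.

sample R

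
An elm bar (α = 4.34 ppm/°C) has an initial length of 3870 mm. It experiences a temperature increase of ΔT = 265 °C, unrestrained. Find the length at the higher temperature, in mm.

ΔL = α·L₀·ΔT = 4.34×10⁻⁶ × 3870 mm × 265.0 K = 4.45 mm.
L = L₀ + ΔL = 3870 + 4.45 = 3874.5 mm.

3874.5 mm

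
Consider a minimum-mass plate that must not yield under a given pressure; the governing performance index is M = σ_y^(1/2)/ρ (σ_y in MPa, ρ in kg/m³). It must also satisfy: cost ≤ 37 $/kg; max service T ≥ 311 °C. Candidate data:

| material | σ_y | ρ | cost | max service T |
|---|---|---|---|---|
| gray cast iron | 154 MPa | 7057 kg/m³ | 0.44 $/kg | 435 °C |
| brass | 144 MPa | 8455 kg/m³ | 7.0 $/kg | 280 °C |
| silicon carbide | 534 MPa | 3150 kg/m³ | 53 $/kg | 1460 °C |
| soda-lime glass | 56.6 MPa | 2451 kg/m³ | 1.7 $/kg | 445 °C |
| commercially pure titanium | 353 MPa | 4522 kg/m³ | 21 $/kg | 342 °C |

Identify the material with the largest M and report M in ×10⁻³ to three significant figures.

Screen on constraints: cost ≤ 37 $/kg; max service T ≥ 311 °C. Survivors: gray cast iron, soda-lime glass, commercially pure titanium.
Per-candidate index values:
  commercially pure titanium: M = 4.15×10⁻³
  soda-lime glass: M = 3.07×10⁻³
  gray cast iron: M = 1.76×10⁻³
Commercially pure titanium has the largest M.

commercially pure titanium, M = 4.15×10⁻³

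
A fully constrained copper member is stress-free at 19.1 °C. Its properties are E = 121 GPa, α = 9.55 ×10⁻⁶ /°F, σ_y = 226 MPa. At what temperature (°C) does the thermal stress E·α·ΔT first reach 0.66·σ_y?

α = 9.55×10⁻⁶/°F × 9/5 = 17.2×10⁻⁶/K.
E·α·ΔT = 149.2 MPa ⇒ ΔT = 149.2 / (121.0×10³ × 17.2×10⁻⁶) = 71.71 K.
T = 19.1 + 71.71 = 90.81 °C.

90.8 °C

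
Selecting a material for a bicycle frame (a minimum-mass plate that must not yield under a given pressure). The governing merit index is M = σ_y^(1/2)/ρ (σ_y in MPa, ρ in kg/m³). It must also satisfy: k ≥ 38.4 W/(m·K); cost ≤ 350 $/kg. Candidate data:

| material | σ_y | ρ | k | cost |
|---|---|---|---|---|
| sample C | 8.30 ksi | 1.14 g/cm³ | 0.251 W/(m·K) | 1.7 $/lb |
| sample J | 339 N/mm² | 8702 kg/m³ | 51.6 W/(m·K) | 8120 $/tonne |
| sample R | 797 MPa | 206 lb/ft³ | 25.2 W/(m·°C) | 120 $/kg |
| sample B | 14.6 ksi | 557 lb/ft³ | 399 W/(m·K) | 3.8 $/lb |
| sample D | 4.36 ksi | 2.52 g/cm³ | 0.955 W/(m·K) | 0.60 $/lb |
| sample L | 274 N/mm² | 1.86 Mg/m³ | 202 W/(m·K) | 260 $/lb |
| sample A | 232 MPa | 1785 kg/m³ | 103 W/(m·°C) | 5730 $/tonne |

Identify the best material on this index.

Screen on constraints: k ≥ 38.4 W/(m·K); cost ≤ 350 $/kg. Survivors: sample J, sample B, sample A.
Normalizing units and computing the index:
  sample J: σ_y = 339.0 MPa, ρ = 8702 kg/m³
  sample B: σ_y = 100.7 MPa, ρ = 8922 kg/m³
  sample A: σ_y = 232.0 MPa, ρ = 1785 kg/m³
  sample A: M = 8.53×10⁻³
  sample J: M = 2.12×10⁻³
  sample B: M = 1.12×10⁻³
Highest index: sample A.

sample A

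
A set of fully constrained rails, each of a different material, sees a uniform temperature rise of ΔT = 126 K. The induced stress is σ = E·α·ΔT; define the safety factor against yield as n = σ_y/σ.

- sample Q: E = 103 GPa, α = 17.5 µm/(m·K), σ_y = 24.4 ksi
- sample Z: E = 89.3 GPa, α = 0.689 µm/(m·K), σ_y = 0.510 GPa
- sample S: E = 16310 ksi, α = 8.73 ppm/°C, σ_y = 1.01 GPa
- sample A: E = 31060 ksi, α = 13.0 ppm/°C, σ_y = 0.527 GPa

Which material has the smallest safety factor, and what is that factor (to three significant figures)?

With everything in SI (GPa, ×10⁻⁶/K, MPa):
  sample Q: E = 103.0, α = 17.5, σ_y = 168.2 → σ = 227 MPa, n = 0.741
  sample Z: E = 89.30, α = 0.689, σ_y = 510.0 → σ = 7.75 MPa, n = 65.8
  sample S: E = 112.5, α = 8.73, σ_y = 1010 → σ = 124 MPa, n = 8.17
  sample A: E = 214.2, α = 13.0, σ_y = 527.0 → σ = 351 MPa, n = 1.50
The minimum is sample Q at n = 0.741.

sample Q, n = 0.741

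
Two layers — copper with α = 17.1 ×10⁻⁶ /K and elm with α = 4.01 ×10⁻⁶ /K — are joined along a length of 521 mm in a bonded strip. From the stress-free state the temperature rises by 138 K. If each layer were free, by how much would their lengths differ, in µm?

941 µm

Δα = |17.1 − 4.01|×10⁻⁶/K = 13.1×10⁻⁶/K.
ΔL_mismatch = Δα·L·ΔT = 13.1×10⁻⁶ × 521.0 mm × 138.0 K = 941 µm.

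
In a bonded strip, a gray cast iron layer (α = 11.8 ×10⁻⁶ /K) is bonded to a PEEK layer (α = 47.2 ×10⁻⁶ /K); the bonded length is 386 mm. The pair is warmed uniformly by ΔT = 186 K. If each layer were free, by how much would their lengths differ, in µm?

Δα = |11.8 − 47.2|×10⁻⁶/K = 35.4×10⁻⁶/K.
ΔL_mismatch = Δα·L·ΔT = 35.4×10⁻⁶ × 386.0 mm × 186.0 K = 2540 µm.

2540 µm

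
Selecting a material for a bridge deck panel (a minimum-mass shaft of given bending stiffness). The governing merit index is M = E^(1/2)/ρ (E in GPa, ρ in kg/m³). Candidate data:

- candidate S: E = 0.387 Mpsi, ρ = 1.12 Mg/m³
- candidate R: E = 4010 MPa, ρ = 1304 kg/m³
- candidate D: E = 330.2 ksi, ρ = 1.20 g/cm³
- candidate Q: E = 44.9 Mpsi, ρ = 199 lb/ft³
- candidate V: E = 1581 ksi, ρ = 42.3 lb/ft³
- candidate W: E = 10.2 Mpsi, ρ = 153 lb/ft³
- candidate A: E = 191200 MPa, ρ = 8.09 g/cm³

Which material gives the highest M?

After converting to SI:
  candidate S: E = 2.668 GPa, ρ = 1120 kg/m³
  candidate R: E = 4.010 GPa, ρ = 1304 kg/m³
  candidate D: E = 2.277 GPa, ρ = 1200 kg/m³
  candidate Q: E = 309.6 GPa, ρ = 3188 kg/m³
  candidate V: E = 10.90 GPa, ρ = 677.6 kg/m³
  candidate W: E = 70.33 GPa, ρ = 2451 kg/m³
  candidate A: E = 191.2 GPa, ρ = 8090 kg/m³
  candidate Q: M = 5.52×10⁻³
  candidate V: M = 4.87×10⁻³
  candidate W: M = 3.42×10⁻³
  candidate A: M = 1.71×10⁻³
  candidate R: M = 1.54×10⁻³
  candidate S: M = 1.46×10⁻³
  candidate D: M = 1.26×10⁻³
The maximum is for candidate Q.

candidate Q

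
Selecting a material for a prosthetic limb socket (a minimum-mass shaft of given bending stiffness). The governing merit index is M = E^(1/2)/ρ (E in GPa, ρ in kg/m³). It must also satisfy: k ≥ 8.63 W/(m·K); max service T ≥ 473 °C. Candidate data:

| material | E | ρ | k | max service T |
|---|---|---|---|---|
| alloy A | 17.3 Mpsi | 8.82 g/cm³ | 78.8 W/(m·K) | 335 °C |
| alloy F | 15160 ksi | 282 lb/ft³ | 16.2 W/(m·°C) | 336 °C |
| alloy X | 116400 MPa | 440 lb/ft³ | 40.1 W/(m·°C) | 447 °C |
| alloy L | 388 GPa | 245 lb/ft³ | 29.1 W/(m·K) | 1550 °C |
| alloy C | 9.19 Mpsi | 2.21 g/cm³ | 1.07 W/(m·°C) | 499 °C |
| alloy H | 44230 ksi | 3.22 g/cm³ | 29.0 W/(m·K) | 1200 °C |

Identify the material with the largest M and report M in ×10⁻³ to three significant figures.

alloy H, M = 5.42×10⁻³

Screen on constraints: k ≥ 8.63 W/(m·K); max service T ≥ 473 °C. Survivors: alloy L, alloy H.
Putting every candidate on a common basis:
  alloy L: E = 388.0 GPa, ρ = 3925 kg/m³
  alloy H: E = 305.0 GPa, ρ = 3220 kg/m³
  alloy H: M = 5.42×10⁻³
  alloy L: M = 5.02×10⁻³
Alloy H ranks first.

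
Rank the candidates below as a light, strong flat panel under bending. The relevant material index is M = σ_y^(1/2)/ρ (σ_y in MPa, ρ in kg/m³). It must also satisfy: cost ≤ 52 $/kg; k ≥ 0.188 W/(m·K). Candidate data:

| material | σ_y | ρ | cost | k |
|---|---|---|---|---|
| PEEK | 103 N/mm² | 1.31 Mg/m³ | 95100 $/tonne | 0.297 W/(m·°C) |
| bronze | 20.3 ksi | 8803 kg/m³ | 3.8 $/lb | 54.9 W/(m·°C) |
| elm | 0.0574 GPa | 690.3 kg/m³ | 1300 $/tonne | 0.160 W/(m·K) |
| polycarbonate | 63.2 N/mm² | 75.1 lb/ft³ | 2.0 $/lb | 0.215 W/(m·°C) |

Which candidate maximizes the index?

polycarbonate

Screen on constraints: cost ≤ 52 $/kg; k ≥ 0.188 W/(m·K). Survivors: bronze, polycarbonate.
Convert each candidate to consistent units, then evaluate M:
  bronze: σ_y = 140.0 MPa, ρ = 8803 kg/m³
  polycarbonate: σ_y = 63.20 MPa, ρ = 1203 kg/m³
  polycarbonate: M = 6.61×10⁻³
  bronze: M = 1.34×10⁻³
Highest index: polycarbonate.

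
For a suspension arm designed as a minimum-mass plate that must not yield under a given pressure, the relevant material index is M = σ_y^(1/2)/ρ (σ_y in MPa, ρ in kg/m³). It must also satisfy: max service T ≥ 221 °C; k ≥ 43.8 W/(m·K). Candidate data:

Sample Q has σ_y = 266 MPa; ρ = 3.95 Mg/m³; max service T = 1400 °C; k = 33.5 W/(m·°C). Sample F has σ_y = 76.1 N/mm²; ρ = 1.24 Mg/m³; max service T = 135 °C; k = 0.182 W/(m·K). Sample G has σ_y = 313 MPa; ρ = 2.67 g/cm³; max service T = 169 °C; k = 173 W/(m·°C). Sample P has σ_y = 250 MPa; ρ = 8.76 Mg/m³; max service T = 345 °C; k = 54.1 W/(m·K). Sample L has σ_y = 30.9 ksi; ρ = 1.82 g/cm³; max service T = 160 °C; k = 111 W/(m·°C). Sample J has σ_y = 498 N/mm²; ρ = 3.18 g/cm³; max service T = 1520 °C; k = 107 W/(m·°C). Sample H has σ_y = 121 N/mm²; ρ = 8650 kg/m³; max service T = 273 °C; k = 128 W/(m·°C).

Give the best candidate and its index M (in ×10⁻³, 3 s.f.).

sample J, M = 7.02×10⁻³

Screen on constraints: max service T ≥ 221 °C; k ≥ 43.8 W/(m·K). Survivors: sample P, sample J, sample H.
Normalizing units and computing the index:
  sample P: σ_y = 250.0 MPa, ρ = 8760 kg/m³
  sample J: σ_y = 498.0 MPa, ρ = 3180 kg/m³
  sample H: σ_y = 121.0 MPa, ρ = 8650 kg/m³
  sample J: M = 7.02×10⁻³
  sample P: M = 1.80×10⁻³
  sample H: M = 1.27×10⁻³
Highest index: sample J.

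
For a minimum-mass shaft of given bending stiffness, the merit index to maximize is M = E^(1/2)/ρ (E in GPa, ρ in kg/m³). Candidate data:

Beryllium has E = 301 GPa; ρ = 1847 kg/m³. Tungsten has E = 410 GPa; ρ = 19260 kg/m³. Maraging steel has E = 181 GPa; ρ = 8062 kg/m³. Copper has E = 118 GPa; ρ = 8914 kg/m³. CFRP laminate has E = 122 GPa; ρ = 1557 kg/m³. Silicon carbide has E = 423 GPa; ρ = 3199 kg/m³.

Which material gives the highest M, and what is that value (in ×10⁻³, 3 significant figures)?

beryllium, M = 9.39×10⁻³

Evaluate M for each candidate:
  beryllium: M = 9.39×10⁻³
  CFRP laminate: M = 7.09×10⁻³
  silicon carbide: M = 6.43×10⁻³
  maraging steel: M = 1.67×10⁻³
  copper: M = 1.22×10⁻³
  tungsten: M = 1.05×10⁻³
Beryllium has the largest M.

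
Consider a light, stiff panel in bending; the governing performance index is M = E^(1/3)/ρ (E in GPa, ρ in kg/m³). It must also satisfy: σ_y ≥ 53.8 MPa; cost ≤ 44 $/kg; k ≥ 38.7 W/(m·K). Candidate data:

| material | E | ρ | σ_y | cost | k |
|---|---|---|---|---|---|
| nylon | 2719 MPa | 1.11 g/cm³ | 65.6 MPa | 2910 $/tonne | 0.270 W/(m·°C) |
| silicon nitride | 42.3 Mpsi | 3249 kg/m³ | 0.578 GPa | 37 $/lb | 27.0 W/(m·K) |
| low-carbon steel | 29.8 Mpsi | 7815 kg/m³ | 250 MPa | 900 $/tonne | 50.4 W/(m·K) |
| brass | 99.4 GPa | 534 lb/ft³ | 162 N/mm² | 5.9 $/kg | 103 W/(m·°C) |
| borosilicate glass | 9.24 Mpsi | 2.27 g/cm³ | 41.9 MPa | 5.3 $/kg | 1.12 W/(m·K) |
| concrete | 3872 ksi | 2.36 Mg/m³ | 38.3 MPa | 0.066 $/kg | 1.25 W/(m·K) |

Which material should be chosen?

low-carbon steel

Screen on constraints: σ_y ≥ 53.8 MPa; cost ≤ 44 $/kg; k ≥ 38.7 W/(m·K). Survivors: low-carbon steel, brass.
In SI units:
  low-carbon steel: E = 205.5 GPa, ρ = 7815 kg/m³
  brass: E = 99.40 GPa, ρ = 8554 kg/m³
  low-carbon steel: M = 0.755×10⁻³
  brass: M = 0.542×10⁻³
Low-carbon steel ranks first.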